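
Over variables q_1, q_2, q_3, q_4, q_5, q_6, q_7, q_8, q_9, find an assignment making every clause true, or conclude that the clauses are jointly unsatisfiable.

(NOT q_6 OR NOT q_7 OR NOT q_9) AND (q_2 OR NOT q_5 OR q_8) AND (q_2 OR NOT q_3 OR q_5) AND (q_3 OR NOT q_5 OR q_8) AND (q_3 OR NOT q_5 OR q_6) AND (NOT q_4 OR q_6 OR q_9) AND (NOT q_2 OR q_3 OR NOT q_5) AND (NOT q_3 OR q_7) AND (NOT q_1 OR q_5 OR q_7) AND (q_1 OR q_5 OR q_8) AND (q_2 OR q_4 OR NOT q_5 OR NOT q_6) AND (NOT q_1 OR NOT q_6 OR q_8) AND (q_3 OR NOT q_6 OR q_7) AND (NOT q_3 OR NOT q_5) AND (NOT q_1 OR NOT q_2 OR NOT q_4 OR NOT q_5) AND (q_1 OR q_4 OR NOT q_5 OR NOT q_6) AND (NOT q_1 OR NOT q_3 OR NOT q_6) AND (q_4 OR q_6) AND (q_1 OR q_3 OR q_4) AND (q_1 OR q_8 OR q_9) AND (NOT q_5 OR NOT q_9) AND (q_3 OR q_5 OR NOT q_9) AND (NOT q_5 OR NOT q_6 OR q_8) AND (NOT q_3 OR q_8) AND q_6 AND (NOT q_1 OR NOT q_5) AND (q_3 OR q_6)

q_1 = True, q_2 = True, q_3 = False, q_4 = True, q_5 = False, q_6 = True, q_7 = True, q_8 = True, q_9 = False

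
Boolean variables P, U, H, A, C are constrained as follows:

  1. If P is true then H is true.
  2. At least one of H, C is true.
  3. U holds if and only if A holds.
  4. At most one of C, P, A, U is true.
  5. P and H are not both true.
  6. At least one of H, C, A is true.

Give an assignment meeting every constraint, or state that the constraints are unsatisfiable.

P = False; U = False; H = True; A = False; C = True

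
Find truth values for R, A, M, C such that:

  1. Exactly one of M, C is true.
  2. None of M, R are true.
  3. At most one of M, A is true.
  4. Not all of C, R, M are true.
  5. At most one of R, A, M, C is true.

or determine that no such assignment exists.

R: False; A: False; M: False; C: True

  (1) {M, C}: 1 true — exactly one ✓
  (2) {M, R}: 0 true — none ✓
  (3) {M, A}: 0 true — at most one ✓
  (4) {C, R, M}: 1/3 true — not all ✓
  (5) {R, A, M, C}: 1 true — at most one ✓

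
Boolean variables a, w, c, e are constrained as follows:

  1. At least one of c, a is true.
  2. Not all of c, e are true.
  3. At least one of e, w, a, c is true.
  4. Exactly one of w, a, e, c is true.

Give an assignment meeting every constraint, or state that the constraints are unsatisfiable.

a=F; w=F; c=T; e=F

  (1) {c, a}: 1 true — at least one ✓
  (2) {c, e}: 1/2 true — not all ✓
  (3) {e, w, a, c}: 1 true — at least one ✓
  (4) {w, a, e, c}: 1 true — exactly one ✓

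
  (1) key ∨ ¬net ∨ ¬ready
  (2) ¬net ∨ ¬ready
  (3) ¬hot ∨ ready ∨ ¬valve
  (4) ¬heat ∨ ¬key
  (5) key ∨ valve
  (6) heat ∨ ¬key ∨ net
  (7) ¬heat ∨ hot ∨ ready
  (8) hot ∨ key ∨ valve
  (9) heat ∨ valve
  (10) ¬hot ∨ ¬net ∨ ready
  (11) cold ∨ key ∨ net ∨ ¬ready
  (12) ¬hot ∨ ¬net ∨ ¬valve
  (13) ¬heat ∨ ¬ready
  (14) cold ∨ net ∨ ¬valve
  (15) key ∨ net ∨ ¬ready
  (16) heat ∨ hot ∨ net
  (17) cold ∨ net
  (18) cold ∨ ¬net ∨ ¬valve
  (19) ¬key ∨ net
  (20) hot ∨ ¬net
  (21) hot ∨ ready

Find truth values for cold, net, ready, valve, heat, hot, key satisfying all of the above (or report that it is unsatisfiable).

Unsatisfiable

Case net = True:
  (¬net ∨ ¬ready) forces ready = False.
  (¬hot ∨ ¬net ∨ ready) forces hot = False.
  Clause (hot ∨ ¬net) is falsified — contradiction.
Case net = False:
  (cold ∨ net) forces cold = True.
  (¬key ∨ net) forces key = False.
  (key ∨ valve) forces valve = True.
  (key ∨ net ∨ ¬ready) forces ready = False.
  (¬hot ∨ ready ∨ ¬valve) forces hot = False.
  Clause (hot ∨ ready) is falsified — contradiction.
Both cases fail, so the formula is unsatisfiable.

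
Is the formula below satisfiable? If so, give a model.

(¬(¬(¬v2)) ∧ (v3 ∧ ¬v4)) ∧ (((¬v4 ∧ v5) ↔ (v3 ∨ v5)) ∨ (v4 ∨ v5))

v2 = False, v3 = True, v4 = False, v5 = True

  ¬(¬(¬v2)) ∧ (v3 ∧ ¬v4) = True
    ¬(¬(¬v2)) = True
      ¬(¬v2) = False
        ¬v2 = True
    v3 ∧ ¬v4 = True
      ¬v4 = True
  ((¬v4 ∧ v5) ↔ (v3 ∨ v5)) ∨ (v4 ∨ v5) = True
    (¬v4 ∧ v5) ↔ (v3 ∨ v5) = True
      ¬v4 ∧ v5 = True
        ¬v4 = True
      v3 ∨ v5 = True
    v4 ∨ v5 = True
Both conjuncts True, so the formula holds.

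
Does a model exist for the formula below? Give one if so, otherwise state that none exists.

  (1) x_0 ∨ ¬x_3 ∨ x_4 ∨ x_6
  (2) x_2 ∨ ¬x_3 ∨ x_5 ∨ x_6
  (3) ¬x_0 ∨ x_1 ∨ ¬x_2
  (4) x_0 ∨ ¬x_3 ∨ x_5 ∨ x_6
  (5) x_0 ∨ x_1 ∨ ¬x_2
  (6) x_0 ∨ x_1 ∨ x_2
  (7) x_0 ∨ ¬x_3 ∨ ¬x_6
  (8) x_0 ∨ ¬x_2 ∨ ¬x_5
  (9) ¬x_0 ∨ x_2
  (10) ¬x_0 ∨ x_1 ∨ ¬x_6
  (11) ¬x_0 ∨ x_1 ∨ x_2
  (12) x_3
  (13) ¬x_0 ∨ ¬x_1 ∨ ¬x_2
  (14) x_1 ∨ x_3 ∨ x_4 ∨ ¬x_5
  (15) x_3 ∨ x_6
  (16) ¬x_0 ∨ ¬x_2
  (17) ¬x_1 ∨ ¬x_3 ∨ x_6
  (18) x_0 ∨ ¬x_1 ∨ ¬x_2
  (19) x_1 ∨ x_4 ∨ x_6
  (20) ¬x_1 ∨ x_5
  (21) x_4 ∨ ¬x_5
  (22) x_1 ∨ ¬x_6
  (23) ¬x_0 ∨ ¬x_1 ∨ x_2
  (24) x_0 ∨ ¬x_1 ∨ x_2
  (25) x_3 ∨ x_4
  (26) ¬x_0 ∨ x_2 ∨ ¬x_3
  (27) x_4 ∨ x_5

UNSATISFIABLE

Case x_2 = True:
  (x_3) forces x_3 = True.
  (¬x_0 ∨ ¬x_2) forces x_0 = False.
  (x_0 ∨ x_1 ∨ ¬x_2) forces x_1 = True.
  Clause (x_0 ∨ ¬x_1 ∨ ¬x_2) is falsified — contradiction.
Case x_2 = False:
  (¬x_0 ∨ x_2) forces x_0 = False.
  (x_0 ∨ x_1 ∨ x_2) forces x_1 = True.
  Clause (x_0 ∨ ¬x_1 ∨ x_2) is falsified — contradiction.
Both cases fail, so the formula is unsatisfiable.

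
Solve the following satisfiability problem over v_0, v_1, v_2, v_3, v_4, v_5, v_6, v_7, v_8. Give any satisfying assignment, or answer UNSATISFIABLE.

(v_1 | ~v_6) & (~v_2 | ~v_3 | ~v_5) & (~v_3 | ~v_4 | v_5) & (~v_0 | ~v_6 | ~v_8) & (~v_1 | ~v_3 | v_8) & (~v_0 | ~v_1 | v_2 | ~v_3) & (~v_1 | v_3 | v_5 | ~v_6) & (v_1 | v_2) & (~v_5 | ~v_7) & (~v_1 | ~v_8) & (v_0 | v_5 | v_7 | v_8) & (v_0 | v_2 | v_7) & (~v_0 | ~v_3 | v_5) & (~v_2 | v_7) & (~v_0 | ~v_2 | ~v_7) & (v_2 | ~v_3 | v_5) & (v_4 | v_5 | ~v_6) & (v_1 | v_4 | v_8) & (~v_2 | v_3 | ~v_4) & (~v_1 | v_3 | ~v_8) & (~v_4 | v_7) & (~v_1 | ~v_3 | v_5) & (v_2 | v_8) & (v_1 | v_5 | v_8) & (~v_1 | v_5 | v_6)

v_0: False; v_1: False; v_2: True; v_3: True; v_4: False; v_5: False; v_6: False; v_7: True; v_8: True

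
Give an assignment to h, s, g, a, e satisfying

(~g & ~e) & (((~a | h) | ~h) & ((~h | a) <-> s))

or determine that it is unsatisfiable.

h = False, s = True, g = False, a = False, e = False

  ~g & ~e = True
    ~g = True
    ~e = True
  ((~a | h) | ~h) & ((~h | a) <-> s) = True
    (~a | h) | ~h = True
      ~a | h = True
        ~a = True
      ~h = True
    (~h | a) <-> s = True
      ~h | a = True
        ~h = True
Both conjuncts True, so the formula holds.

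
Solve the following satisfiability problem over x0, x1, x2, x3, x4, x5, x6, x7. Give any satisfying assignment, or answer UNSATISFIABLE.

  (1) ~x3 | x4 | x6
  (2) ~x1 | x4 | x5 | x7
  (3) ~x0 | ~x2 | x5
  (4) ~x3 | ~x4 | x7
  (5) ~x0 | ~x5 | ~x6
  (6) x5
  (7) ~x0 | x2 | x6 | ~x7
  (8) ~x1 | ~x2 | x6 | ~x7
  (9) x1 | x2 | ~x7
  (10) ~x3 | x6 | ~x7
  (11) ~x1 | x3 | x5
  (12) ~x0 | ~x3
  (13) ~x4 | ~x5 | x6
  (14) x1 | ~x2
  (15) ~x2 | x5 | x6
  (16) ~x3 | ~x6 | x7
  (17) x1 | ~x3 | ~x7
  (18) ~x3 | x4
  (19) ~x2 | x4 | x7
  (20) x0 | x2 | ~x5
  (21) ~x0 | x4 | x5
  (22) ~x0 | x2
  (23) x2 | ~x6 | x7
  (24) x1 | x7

Unit clause (x5) forces x5 = True.
Set x0 = False.
  then (x0 | x2 | ~x5) forces x2 = True.
  then (x1 | ~x2) forces x1 = True.
Set x3 = False.
Set x4 = True.
  then (~x4 | ~x5 | x6) forces x6 = True.
Set x7 = True.
All clauses satisfied.

x0=F, x1=T, x2=T, x3=F, x4=T, x5=T, x6=T, x7=T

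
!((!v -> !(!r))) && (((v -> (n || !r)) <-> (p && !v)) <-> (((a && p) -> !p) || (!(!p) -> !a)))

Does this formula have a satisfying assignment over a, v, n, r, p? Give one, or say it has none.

a=F, v=F, n=T, r=F, p=T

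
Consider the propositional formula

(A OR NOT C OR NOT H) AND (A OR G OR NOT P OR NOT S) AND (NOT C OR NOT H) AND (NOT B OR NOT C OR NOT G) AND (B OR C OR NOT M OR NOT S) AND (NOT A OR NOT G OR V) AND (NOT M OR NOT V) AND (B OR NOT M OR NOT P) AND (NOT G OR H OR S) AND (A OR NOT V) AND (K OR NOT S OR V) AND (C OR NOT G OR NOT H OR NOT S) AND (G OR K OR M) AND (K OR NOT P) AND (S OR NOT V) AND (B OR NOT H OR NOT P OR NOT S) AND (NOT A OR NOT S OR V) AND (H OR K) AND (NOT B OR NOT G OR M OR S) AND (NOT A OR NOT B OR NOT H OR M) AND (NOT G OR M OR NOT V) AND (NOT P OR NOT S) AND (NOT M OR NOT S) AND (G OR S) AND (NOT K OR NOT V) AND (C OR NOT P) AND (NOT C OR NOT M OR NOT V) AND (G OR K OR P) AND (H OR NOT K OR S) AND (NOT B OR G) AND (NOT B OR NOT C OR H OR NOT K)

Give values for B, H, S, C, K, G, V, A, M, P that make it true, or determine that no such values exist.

Set B = True.
  then (NOT B OR G) forces G = True.
  then (NOT B OR NOT C OR NOT G) forces C = False.
  then (C OR NOT P) forces P = False.
Set H = True.
  then (C OR NOT G OR NOT H OR NOT S) forces S = False.
  then (S OR NOT V) forces V = False.
  then (NOT B OR NOT G OR M OR S) forces M = True.
  then (NOT A OR NOT G OR V) forces A = False.
Set K = True.
All clauses satisfied.

B = True; H = True; S = False; C = False; K = True; G = True; V = False; A = False; M = True; P = False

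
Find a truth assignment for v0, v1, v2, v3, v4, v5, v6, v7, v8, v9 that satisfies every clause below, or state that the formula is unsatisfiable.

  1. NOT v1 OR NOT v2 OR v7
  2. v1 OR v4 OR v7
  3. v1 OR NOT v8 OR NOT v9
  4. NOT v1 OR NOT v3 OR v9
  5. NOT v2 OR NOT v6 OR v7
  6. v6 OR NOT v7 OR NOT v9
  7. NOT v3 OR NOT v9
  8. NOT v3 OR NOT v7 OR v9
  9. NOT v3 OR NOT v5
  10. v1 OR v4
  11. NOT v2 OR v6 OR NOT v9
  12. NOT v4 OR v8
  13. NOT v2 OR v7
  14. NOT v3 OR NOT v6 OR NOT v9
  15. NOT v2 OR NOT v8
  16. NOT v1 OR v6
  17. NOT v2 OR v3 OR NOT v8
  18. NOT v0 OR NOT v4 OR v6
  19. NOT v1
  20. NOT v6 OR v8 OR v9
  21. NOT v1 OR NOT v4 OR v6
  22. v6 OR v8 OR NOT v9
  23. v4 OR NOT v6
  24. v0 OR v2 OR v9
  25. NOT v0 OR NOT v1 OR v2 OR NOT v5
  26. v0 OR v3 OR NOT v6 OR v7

Unit clause (NOT v1) forces v1 = False.
In (v1 OR v4) only v4 is left, so v4 = True.
In (NOT v4 OR v8) only v8 is left, so v8 = True.
In (NOT v2 OR NOT v8) only NOT v2 is left, so v2 = False.
In (v1 OR NOT v8 OR NOT v9) only NOT v9 is left, so v9 = False.
In (v0 OR v2 OR v9) only v0 is left, so v0 = True.
In (NOT v0 OR NOT v4 OR v6) only v6 is left, so v6 = True.
Set v3 = False.
Set v5 = False.
Set v7 = False.
All clauses satisfied.

v0 = True; v1 = False; v2 = False; v3 = False; v4 = True; v5 = False; v6 = True; v7 = False; v8 = True; v9 = False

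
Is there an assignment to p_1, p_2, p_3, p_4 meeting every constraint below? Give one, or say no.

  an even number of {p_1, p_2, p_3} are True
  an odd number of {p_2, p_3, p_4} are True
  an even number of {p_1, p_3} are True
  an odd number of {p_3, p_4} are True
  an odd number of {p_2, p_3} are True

p_1 = True, p_2 = False, p_3 = True, p_4 = False

{p_1, p_2, p_3}: 2 true → even ✓
{p_2, p_3, p_4}: 1 true → odd ✓
{p_1, p_3}: 2 true → even ✓
{p_3, p_4}: 1 true → odd ✓
{p_2, p_3}: 1 true → odd ✓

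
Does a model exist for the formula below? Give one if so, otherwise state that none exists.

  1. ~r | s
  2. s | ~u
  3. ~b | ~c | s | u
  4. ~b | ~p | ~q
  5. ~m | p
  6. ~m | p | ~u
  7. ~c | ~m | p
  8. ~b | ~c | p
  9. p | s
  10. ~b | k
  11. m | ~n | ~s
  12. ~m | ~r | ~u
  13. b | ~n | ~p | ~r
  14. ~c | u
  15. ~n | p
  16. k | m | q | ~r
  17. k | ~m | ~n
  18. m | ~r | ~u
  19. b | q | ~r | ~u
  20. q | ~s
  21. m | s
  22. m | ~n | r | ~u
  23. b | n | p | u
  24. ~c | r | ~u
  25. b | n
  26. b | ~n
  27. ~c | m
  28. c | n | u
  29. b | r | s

p = True, r = False, n = True, k = True, q = False, c = False, m = True, b = True, u = False, s = False

Set p = True.
Try r = True:
  (~r | s) forces s = True.
  (q | ~s) forces q = True.
  (~b | ~p | ~q) forces b = False.
  (b | ~n | ~p | ~r) forces n = False.
  clause (b | n) is falsified — backtrack.
So r = False.
Set n = True.
  then (b | ~n) forces b = True.
  then (~b | ~p | ~q) forces q = False.
  then (~b | k) forces k = True.
  then (q | ~s) forces s = False.
  then (m | s) forces m = True.
  then (s | ~u) forces u = False.
  then (~b | ~c | s | u) forces c = False.
All clauses satisfied.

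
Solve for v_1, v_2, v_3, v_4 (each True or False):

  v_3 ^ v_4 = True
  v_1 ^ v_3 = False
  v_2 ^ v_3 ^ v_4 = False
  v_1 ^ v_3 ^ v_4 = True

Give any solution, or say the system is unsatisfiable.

v_1=F, v_2=T, v_3=F, v_4=T

v_3 ^ v_4 = F ^ T = True ✓
v_1 ^ v_3 = F ^ F = False ✓
v_2 ^ v_3 ^ v_4 = T ^ F ^ T = False ✓
v_1 ^ v_3 ^ v_4 = F ^ F ^ T = True ✓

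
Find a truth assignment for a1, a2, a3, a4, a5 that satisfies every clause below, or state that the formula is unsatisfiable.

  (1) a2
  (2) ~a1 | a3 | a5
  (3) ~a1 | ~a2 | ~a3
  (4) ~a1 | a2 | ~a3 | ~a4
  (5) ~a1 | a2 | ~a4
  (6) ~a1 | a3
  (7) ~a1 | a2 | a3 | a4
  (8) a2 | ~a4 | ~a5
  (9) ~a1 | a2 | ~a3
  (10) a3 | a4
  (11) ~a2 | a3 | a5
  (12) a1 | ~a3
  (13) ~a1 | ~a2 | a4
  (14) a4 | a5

a1 = False; a2 = True; a3 = False; a4 = True; a5 = True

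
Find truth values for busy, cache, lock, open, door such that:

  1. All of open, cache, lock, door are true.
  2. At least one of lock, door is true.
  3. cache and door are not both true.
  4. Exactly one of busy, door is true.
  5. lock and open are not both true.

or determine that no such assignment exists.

Case lock = True:
  (1) forces open = True.
  Constraint (5) is violated (lock=T, open=T) — contradiction.
Case lock = False:
  Constraint (1) is violated (lock=F) — contradiction.
Both cases fail — unsatisfiable.

Unsatisfiable — no assignment works.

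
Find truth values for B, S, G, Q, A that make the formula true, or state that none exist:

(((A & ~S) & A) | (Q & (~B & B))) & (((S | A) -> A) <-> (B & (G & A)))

B = True; S = False; G = True; Q = False; A = True

  ((A & ~S) & A) | (Q & (~B & B)) = True
    (A & ~S) & A = True
      A & ~S = True
        ~S = True
    Q & (~B & B) = False
      ~B & B = False
        ~B = False
  ((S | A) -> A) <-> (B & (G & A)) = True
    (S | A) -> A = True
      S | A = True
    B & (G & A) = True
      G & A = True
Both conjuncts True, so the formula holds.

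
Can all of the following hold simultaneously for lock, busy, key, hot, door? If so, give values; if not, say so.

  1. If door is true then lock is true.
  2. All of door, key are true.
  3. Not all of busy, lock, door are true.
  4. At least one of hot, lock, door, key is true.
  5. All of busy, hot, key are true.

Case busy = True:
  (2) forces door = True.
  (1) with door=T forces lock = True.
  Constraint (3) is violated (busy=T, lock=T, door=T) — contradiction.
Case busy = False:
  Constraint (5) is violated (busy=F) — contradiction.
Both cases fail — unsatisfiable.

UNSATISFIABLE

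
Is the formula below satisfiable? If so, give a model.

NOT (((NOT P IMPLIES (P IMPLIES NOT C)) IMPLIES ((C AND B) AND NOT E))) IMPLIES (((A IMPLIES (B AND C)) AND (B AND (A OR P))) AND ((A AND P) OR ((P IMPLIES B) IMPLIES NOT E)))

C=T, E=F, P=T, B=T, A=F

  NOT (((NOT P IMPLIES (P IMPLIES NOT C)) IMPLIES ((C AND B) AND NOT E))) IMPLIES (((A IMPLIES (B AND C)) AND (B AND (A OR P))) AND ((A AND P) OR ((P IMPLIES B) IMPLIES NOT E))) = True
    NOT (((NOT P IMPLIES (P IMPLIES NOT C)) IMPLIES ((C AND B) AND NOT E))) = False
      (NOT P IMPLIES (P IMPLIES NOT C)) IMPLIES ((C AND B) AND NOT E) = True
        NOT P IMPLIES (P IMPLIES NOT C) = True
          NOT P = False
          P IMPLIES NOT C = False
            NOT C = False
        (C AND B) AND NOT E = True
          C AND B = True
          NOT E = True
    ((A IMPLIES (B AND C)) AND (B AND (A OR P))) AND ((A AND P) OR ((P IMPLIES B) IMPLIES NOT E)) = True
      (A IMPLIES (B AND C)) AND (B AND (A OR P)) = True
        A IMPLIES (B AND C) = True
          B AND C = True
        B AND (A OR P) = True
          A OR P = True
      (A AND P) OR ((P IMPLIES B) IMPLIES NOT E) = True
        A AND P = False
        (P IMPLIES B) IMPLIES NOT E = True
          P IMPLIES B = True
          NOT E = True
The formula evaluates to True.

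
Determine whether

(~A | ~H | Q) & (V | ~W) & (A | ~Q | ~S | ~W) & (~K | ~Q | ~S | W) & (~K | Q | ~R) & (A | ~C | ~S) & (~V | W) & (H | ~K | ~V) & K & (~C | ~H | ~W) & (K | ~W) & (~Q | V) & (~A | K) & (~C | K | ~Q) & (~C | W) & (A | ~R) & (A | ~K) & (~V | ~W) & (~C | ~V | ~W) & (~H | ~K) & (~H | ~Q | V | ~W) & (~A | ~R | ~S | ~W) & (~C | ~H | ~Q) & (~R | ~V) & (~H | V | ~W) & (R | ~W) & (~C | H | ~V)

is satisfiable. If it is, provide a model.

Q=F, K=T, W=F, C=F, A=T, H=F, S=T, V=F, R=F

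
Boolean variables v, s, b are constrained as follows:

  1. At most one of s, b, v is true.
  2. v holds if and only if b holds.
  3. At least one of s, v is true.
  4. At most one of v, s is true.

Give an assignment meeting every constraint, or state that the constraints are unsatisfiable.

v = False, s = True, b = False

  (1) {s, b, v}: 1 true — at most one ✓
  (2) v=F, b=F — same ✓
  (3) {s, v}: 1 true — at least one ✓
  (4) {v, s}: 1 true — at most one ✓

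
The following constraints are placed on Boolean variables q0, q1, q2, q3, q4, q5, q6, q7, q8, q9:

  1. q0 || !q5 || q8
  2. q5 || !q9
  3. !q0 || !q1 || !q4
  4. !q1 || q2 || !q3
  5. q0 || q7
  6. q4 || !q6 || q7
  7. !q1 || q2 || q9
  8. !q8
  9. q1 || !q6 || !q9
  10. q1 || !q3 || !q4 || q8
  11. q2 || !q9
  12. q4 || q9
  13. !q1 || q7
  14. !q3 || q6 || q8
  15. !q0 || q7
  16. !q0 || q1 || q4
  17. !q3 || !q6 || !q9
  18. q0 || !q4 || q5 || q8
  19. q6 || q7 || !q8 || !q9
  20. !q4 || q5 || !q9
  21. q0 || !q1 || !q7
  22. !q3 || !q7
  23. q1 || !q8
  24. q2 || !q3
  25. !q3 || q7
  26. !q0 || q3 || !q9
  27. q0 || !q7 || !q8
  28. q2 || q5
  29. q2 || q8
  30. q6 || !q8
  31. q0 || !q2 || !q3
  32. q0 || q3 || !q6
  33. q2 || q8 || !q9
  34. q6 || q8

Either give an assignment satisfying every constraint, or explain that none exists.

Unit clause (!q8) forces q8 = False.
In (q2 || q8) only q2 is left, so q2 = True.
In (q6 || q8) only q6 is left, so q6 = True.
Set q0 = True.
  then (!q0 || q7) forces q7 = True.
  then (!q3 || !q7) forces q3 = False.
  then (!q0 || q3 || !q9) forces q9 = False.
  then (q4 || q9) forces q4 = True.
  then (!q0 || !q1 || !q4) forces q1 = False.
Set q5 = True.
All clauses satisfied.

q0=T, q1=F, q2=T, q3=F, q4=T, q5=T, q6=T, q7=T, q8=F, q9=F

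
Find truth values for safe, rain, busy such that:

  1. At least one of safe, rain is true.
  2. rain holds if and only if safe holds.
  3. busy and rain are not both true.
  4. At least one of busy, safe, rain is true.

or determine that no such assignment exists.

safe: True, rain: True, busy: False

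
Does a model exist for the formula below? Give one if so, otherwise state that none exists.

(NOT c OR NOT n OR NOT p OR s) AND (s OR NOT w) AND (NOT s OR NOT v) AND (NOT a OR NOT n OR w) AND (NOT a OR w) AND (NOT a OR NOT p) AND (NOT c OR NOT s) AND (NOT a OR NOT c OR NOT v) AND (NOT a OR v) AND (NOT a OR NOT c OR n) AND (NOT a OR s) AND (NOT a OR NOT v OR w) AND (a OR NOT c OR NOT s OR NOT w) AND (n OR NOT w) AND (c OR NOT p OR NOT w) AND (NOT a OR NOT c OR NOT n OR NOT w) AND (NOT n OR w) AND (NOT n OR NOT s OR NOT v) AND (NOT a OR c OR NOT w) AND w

w = True, p = False, a = False, c = False, n = True, v = False, s = True

Unit clause (w) forces w = True.
In (s OR NOT w) only s is left, so s = True.
In (NOT s OR NOT v) only NOT v is left, so v = False.
In (NOT c OR NOT s) only NOT c is left, so c = False.
In (NOT a OR v) only NOT a is left, so a = False.
In (n OR NOT w) only n is left, so n = True.
In (c OR NOT p OR NOT w) only NOT p is left, so p = False.
All clauses satisfied.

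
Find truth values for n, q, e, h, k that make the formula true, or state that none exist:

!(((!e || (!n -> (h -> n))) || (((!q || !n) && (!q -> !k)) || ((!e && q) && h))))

n = False, q = False, e = True, h = True, k = True

  !(((!e || (!n -> (h -> n))) || (((!q || !n) && (!q -> !k)) || ((!e && q) && h)))) = True
    (!e || (!n -> (h -> n))) || (((!q || !n) && (!q -> !k)) || ((!e && q) && h)) = False
      !e || (!n -> (h -> n)) = False
        !e = False
        !n -> (h -> n) = False
          !n = True
          h -> n = False
      ((!q || !n) && (!q -> !k)) || ((!e && q) && h) = False
        (!q || !n) && (!q -> !k) = False
          !q || !n = True
            !q = True
            !n = True
          !q -> !k = False
            !q = True
            !k = False
        (!e && q) && h = False
          !e && q = False
            !e = False
The formula evaluates to True.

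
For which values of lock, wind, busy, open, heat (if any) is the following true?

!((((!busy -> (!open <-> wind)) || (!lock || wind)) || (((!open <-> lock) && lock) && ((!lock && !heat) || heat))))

lock = True, wind = False, busy = False, open = False, heat = False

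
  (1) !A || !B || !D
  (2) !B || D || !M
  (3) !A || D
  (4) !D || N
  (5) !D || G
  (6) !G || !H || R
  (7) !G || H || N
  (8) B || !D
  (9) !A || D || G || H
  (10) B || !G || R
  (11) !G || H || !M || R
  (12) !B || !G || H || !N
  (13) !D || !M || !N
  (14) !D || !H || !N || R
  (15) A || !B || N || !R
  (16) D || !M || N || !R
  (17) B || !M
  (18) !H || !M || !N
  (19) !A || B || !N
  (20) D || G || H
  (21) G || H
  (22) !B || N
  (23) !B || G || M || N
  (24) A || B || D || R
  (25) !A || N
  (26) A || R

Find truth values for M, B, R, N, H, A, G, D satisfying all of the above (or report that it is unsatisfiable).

M=F, B=F, R=T, N=F, H=T, A=F, G=T, D=F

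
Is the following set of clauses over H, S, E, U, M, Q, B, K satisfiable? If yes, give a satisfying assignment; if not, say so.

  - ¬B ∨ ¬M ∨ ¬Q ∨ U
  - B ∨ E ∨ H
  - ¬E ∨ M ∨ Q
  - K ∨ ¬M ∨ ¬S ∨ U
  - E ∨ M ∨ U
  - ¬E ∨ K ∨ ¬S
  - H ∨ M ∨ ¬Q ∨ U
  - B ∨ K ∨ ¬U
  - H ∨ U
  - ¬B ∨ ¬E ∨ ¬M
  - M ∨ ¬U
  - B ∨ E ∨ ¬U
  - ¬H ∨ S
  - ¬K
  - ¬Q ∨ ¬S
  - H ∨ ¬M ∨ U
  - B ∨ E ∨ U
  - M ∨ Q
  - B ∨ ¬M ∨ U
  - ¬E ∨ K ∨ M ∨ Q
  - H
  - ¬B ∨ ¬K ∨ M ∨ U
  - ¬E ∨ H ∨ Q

H: True, S: True, E: False, U: True, M: True, Q: False, B: True, K: False

Unit clause (¬K) forces K = False.
Unit clause (H) forces H = True.
In (¬H ∨ S) only S is left, so S = True.
In (¬Q ∨ ¬S) only ¬Q is left, so Q = False.
In (M ∨ Q) only M is left, so M = True.
In (K ∨ ¬M ∨ ¬S ∨ U) only U is left, so U = True.
In (¬E ∨ K ∨ ¬S) only ¬E is left, so E = False.
In (B ∨ K ∨ ¬U) only B is left, so B = True.
All clauses satisfied.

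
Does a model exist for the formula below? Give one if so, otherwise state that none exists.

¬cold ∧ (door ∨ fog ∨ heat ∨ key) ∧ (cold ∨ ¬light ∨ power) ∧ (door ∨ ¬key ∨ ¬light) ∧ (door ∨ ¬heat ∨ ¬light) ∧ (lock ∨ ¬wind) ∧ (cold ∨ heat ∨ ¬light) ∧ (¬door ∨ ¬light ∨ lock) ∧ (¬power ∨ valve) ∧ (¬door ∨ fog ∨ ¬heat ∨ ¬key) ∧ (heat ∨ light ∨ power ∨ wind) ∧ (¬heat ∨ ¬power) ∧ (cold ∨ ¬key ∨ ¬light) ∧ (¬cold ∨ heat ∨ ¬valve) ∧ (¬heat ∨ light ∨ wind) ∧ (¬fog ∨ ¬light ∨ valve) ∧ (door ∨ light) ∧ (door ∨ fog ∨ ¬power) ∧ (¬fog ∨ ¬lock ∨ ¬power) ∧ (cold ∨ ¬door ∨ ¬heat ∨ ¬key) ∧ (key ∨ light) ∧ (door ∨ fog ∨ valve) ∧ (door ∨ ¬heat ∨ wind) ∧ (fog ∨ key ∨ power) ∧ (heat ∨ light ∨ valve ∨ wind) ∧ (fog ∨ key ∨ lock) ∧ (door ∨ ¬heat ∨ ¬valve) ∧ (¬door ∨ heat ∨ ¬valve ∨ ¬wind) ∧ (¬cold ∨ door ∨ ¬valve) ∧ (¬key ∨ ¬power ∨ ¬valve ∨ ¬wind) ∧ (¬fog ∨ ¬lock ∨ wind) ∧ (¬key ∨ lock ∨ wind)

lock=T, valve=F, key=T, wind=T, light=F, fog=F, heat=F, cold=F, door=T, power=F

Unit clause (¬cold) forces cold = False.
Set lock = True.
Set valve = False.
  then (¬power ∨ valve) forces power = False.
  then (cold ∨ ¬light ∨ power) forces light = False.
  then (door ∨ light) forces door = True.
  then (key ∨ light) forces key = True.
  then (cold ∨ ¬door ∨ ¬heat ∨ ¬key) forces heat = False.
  then (heat ∨ light ∨ valve ∨ wind) forces wind = True.
Set fog = False.
All clauses satisfied.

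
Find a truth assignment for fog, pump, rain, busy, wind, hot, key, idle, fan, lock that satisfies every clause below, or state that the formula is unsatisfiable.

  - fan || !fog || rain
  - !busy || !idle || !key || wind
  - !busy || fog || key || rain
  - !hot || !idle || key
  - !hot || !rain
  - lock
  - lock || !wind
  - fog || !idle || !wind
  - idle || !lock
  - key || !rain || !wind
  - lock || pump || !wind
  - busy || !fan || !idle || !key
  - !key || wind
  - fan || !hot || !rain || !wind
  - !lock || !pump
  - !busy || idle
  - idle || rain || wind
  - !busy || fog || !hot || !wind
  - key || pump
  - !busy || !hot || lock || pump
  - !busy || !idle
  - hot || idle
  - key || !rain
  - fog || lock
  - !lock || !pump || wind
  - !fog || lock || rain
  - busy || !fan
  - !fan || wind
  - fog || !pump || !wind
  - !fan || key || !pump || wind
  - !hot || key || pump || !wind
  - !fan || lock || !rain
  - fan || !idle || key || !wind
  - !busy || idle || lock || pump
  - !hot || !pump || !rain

Unit clause (lock) forces lock = True.
In (idle || !lock) only idle is left, so idle = True.
In (!lock || !pump) only !pump is left, so pump = False.
In (key || pump) only key is left, so key = True.
In (!busy || !idle) only !busy is left, so busy = False.
In (busy || !fan) only !fan is left, so fan = False.
In (!key || wind) only wind is left, so wind = True.
In (fog || !idle || !wind) only fog is left, so fog = True.
In (fan || !fog || rain) only rain is left, so rain = True.
In (!hot || !rain) only !hot is left, so hot = False.
All clauses satisfied.

fog = True; pump = False; rain = True; busy = False; wind = True; hot = False; key = True; idle = True; fan = False; lock = True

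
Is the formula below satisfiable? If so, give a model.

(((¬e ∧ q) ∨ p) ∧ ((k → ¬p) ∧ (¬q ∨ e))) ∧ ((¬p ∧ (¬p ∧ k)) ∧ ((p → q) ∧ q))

UNSATISFIABLE

Case p = True: the conjunct ¬p is False.
Case p = False: the formula simplifies to ((¬e ∧ q) ∧ (¬q ∨ e)) ∧ (k ∧ q).
  q = True: simplifies to (¬e ∧ e) ∧ k.
    e = True: the conjunct ¬e is False.
    e = False: the conjunct e is False.
  q = False: the conjunct q is False.
Both cases fail — unsatisfiable.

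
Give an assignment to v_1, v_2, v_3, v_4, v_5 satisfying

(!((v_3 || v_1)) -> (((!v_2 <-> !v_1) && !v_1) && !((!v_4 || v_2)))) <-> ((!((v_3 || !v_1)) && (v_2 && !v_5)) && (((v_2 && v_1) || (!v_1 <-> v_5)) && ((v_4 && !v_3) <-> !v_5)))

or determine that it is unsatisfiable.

v_1=F, v_2=T, v_3=F, v_4=T, v_5=T

  (!((v_3 || v_1)) -> (((!v_2 <-> !v_1) && !v_1) && !((!v_4 || v_2)))) <-> ((!((v_3 || !v_1)) && (v_2 && !v_5)) && (((v_2 && v_1) || (!v_1 <-> v_5)) && ((v_4 && !v_3) <-> !v_5))) = True
    !((v_3 || v_1)) -> (((!v_2 <-> !v_1) && !v_1) && !((!v_4 || v_2))) = False
      !((v_3 || v_1)) = True
        v_3 || v_1 = False
      ((!v_2 <-> !v_1) && !v_1) && !((!v_4 || v_2)) = False
        (!v_2 <-> !v_1) && !v_1 = False
          !v_2 <-> !v_1 = False
            !v_2 = False
            !v_1 = True
          !v_1 = True
        !((!v_4 || v_2)) = False
          !v_4 || v_2 = True
            !v_4 = False
    (!((v_3 || !v_1)) && (v_2 && !v_5)) && (((v_2 && v_1) || (!v_1 <-> v_5)) && ((v_4 && !v_3) <-> !v_5)) = False
      !((v_3 || !v_1)) && (v_2 && !v_5) = False
        !((v_3 || !v_1)) = False
          v_3 || !v_1 = True
            !v_1 = True
        v_2 && !v_5 = False
          !v_5 = False
      ((v_2 && v_1) || (!v_1 <-> v_5)) && ((v_4 && !v_3) <-> !v_5) = False
        (v_2 && v_1) || (!v_1 <-> v_5) = True
          v_2 && v_1 = False
          !v_1 <-> v_5 = True
            !v_1 = True
        (v_4 && !v_3) <-> !v_5 = False
          v_4 && !v_3 = True
            !v_3 = True
          !v_5 = False
The formula evaluates to True.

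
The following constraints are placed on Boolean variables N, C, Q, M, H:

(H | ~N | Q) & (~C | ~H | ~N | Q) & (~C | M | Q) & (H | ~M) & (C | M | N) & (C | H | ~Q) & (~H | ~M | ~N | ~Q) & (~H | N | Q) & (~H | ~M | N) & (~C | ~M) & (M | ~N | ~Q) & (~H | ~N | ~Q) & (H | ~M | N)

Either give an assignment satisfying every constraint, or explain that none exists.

Set N = False.
Try C = False:
  (C | M | N) forces M = True.
  (H | ~M) forces H = True.
  clause (~H | ~M | N) is falsified — backtrack.
So C = True.
  then (~C | ~M) forces M = False.
  then (~C | M | Q) forces Q = True.
Set H = False.
All clauses satisfied.

N = False, C = True, Q = True, M = False, H = False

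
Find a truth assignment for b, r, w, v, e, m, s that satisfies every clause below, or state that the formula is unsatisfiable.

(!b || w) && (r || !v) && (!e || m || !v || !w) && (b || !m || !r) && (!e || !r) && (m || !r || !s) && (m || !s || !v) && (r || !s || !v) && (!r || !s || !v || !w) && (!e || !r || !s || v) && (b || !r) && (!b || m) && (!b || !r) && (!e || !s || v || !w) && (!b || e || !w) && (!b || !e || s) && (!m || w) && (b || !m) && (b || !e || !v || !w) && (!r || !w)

b: False; r: False; w: False; v: False; e: False; m: False; s: True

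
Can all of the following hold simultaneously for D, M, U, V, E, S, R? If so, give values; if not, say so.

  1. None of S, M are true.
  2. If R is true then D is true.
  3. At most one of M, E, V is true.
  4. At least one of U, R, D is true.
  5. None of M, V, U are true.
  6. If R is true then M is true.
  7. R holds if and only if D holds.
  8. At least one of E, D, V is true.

UNSATISFIABLE

Case M = True:
  Constraint (1) is violated (M=T) — contradiction.
Case M = False:
  (1) forces S = False.
  (5) forces V = False.
  (5) forces U = False.
  (6) with M=F forces R = False.
  (4) with U=F, R=F forces D = True.
  Constraint (7) is violated (R=F, D=T) — contradiction.
Both cases fail — unsatisfiable.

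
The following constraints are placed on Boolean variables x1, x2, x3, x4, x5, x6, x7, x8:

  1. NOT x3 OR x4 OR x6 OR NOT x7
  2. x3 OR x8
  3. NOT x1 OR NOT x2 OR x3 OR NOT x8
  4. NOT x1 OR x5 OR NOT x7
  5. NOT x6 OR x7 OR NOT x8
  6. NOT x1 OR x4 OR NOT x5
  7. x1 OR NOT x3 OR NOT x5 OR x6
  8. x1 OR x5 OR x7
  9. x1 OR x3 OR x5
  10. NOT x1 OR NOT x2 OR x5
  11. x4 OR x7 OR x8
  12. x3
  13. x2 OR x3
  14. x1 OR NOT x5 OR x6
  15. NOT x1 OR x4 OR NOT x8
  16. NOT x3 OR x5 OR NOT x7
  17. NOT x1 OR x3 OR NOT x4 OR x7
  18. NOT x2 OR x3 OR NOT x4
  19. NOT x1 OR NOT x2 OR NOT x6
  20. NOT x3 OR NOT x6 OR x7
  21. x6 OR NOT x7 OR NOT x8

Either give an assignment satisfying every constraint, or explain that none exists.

Unit clause (x3) forces x3 = True.
Set x1 = False.
Set x2 = True.
Set x4 = False.
Try x5 = False:
  (x1 OR x5 OR x7) forces x7 = True.
  clause (NOT x3 OR x5 OR NOT x7) is falsified — backtrack.
So x5 = True.
  then (x1 OR NOT x3 OR NOT x5 OR x6) forces x6 = True.
  then (NOT x3 OR NOT x6 OR x7) forces x7 = True.
Set x8 = False.
All clauses satisfied.

x1=F, x2=T, x3=T, x4=F, x5=T, x6=T, x7=T, x8=F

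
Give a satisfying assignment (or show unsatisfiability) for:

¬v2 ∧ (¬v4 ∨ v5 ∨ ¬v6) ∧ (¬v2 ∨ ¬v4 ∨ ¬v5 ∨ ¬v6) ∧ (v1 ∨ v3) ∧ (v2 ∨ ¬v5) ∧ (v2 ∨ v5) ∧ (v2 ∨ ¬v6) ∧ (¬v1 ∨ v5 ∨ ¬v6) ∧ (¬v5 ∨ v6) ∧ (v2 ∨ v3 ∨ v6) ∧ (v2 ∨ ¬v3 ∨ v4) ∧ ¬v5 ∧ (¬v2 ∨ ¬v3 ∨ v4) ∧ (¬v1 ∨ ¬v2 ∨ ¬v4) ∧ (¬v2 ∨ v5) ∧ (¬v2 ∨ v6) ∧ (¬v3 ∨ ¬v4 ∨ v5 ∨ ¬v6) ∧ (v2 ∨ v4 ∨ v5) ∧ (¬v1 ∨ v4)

Unsatisfiable — no assignment works.

Case v2 = True:
  Clause (¬v2) is falsified — contradiction.
Case v2 = False:
  (v2 ∨ ¬v5) forces v5 = False.
  Clause (v2 ∨ v5) is falsified — contradiction.
Both cases fail, so the formula is unsatisfiable.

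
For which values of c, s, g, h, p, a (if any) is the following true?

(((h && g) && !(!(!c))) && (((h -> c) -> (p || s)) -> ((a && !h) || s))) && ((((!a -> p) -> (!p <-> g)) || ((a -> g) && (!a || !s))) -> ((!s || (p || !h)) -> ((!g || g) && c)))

c = False; s = True; g = True; h = True; p = False; a = True

  ((h && g) && !(!(!c))) && (((h -> c) -> (p || s)) -> ((a && !h) || s)) = True
    (h && g) && !(!(!c)) = True
      h && g = True
      !(!(!c)) = True
        !(!c) = False
          !c = True
    ((h -> c) -> (p || s)) -> ((a && !h) || s) = True
      (h -> c) -> (p || s) = True
        h -> c = False
        p || s = True
      (a && !h) || s = True
        a && !h = False
          !h = False
  (((!a -> p) -> (!p <-> g)) || ((a -> g) && (!a || !s))) -> ((!s || (p || !h)) -> ((!g || g) && c)) = True
    ((!a -> p) -> (!p <-> g)) || ((a -> g) && (!a || !s)) = True
      (!a -> p) -> (!p <-> g) = True
        !a -> p = True
          !a = False
        !p <-> g = True
          !p = True
      (a -> g) && (!a || !s) = False
        a -> g = True
        !a || !s = False
          !a = False
          !s = False
    (!s || (p || !h)) -> ((!g || g) && c) = True
      !s || (p || !h) = False
        !s = False
        p || !h = False
          !h = False
      (!g || g) && c = False
        !g || g = True
          !g = False
Both conjuncts True, so the formula holds.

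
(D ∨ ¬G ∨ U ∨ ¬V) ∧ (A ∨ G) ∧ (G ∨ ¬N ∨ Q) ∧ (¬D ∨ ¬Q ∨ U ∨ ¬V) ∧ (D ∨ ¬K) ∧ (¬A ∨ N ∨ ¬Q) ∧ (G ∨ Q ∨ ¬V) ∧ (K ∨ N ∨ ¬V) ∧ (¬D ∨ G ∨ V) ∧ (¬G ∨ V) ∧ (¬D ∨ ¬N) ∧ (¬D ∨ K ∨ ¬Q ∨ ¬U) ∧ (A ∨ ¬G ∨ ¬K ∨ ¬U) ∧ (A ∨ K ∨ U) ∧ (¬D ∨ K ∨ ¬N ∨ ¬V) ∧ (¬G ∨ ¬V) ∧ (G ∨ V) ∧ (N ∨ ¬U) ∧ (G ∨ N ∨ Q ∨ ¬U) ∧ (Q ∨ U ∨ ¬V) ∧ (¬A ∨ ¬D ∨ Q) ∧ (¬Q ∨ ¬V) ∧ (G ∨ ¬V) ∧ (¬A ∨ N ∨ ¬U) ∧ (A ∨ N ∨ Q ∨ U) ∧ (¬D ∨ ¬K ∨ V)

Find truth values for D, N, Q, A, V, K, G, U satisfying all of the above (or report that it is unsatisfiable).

Unsatisfiable — no assignment works.

Case V = True:
  (¬G ∨ ¬V) forces G = False.
  Clause (G ∨ ¬V) is falsified — contradiction.
Case V = False:
  (¬G ∨ V) forces G = False.
  Clause (G ∨ V) is falsified — contradiction.
Both cases fail, so the formula is unsatisfiable.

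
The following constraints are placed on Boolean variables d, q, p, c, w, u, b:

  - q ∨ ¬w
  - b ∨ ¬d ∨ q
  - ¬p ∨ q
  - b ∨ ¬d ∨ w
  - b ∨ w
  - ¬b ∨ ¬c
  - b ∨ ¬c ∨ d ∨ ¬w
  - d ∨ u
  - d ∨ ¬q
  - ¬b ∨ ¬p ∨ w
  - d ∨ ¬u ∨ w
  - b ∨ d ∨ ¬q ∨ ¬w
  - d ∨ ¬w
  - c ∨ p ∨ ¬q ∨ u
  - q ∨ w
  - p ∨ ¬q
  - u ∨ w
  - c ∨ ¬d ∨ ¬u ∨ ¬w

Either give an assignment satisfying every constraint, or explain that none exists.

Try d = False:
  (d ∨ u) forces u = True.
  (d ∨ ¬q) forces q = False.
  (q ∨ ¬w) forces w = False.
  clause (d ∨ ¬u ∨ w) is falsified — backtrack.
So d = True.
Set q = True.
  then (p ∨ ¬q) forces p = True.
Set c = True.
  then (¬b ∨ ¬c) forces b = False.
  then (b ∨ ¬d ∨ w) forces w = True.
Set u = True.
All clauses satisfied.

d = True, q = True, p = True, c = True, w = True, u = True, b = False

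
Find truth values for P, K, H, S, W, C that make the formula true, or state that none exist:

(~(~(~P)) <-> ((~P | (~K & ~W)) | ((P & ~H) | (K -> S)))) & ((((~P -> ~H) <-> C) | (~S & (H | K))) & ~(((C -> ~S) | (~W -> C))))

The formula is unsatisfiable.

The conjunct ~(((C -> ~S) | (~W -> C))) is unsatisfiable on its own:
  S=F, W=F, C=F: evaluates to False.
  S=F, W=F, C=T: evaluates to False.
  S=F, W=T, C=F: evaluates to False.
  S=F, W=T, C=T: evaluates to False.
  S=T, W=F, C=F: evaluates to False.
  S=T, W=F, C=T: evaluates to False.
  S=T, W=T, C=F: evaluates to False.
  S=T, W=T, C=T: evaluates to False.
So the whole conjunction is unsatisfiable.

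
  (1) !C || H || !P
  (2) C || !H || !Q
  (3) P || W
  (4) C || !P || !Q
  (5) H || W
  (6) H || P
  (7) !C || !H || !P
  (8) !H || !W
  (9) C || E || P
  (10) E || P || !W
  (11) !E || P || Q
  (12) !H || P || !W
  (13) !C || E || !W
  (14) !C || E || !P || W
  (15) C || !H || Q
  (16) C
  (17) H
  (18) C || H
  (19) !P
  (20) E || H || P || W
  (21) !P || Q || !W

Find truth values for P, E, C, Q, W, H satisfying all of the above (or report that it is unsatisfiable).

Case P = True:
  Clause (!P) is falsified — contradiction.
Case P = False:
  (P || W) forces W = True.
  (H || P) forces H = True.
  Clause (!H || !W) is falsified — contradiction.
Both cases fail, so the formula is unsatisfiable.

No satisfying assignment exists.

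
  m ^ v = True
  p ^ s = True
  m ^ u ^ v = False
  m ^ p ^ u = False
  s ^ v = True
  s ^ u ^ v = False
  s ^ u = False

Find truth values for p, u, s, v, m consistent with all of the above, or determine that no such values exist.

p = False, u = True, s = True, v = False, m = True

m ^ v = T ^ F = True ✓
p ^ s = F ^ T = True ✓
m ^ u ^ v = T ^ T ^ F = False ✓
m ^ p ^ u = T ^ F ^ T = False ✓
s ^ v = T ^ F = True ✓
s ^ u ^ v = T ^ T ^ F = False ✓
s ^ u = T ^ T = False ✓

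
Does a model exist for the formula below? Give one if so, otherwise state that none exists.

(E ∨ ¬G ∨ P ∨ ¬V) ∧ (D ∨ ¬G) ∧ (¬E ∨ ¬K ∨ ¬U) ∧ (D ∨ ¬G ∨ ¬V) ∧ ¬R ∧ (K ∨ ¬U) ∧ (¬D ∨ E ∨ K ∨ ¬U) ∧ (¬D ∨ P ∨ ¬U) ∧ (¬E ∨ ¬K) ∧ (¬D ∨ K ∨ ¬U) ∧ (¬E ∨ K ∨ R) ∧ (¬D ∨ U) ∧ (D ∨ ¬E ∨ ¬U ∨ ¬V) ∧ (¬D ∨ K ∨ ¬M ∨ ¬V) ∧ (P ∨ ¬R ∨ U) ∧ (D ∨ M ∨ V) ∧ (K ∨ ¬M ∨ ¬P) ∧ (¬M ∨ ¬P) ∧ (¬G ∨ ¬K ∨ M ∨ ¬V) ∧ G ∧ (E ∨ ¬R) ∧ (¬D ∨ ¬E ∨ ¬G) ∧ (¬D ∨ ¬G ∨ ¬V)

D: True, P: True, K: True, U: True, V: False, R: False, M: False, G: True, E: False

Unit clause (¬R) forces R = False.
Unit clause (G) forces G = True.
In (D ∨ ¬G) only D is left, so D = True.
In (¬D ∨ U) only U is left, so U = True.
In (¬D ∨ ¬E ∨ ¬G) only ¬E is left, so E = False.
In (¬D ∨ ¬G ∨ ¬V) only ¬V is left, so V = False.
In (K ∨ ¬U) only K is left, so K = True.
In (¬D ∨ P ∨ ¬U) only P is left, so P = True.
In (¬M ∨ ¬P) only ¬M is left, so M = False.
All clauses satisfied.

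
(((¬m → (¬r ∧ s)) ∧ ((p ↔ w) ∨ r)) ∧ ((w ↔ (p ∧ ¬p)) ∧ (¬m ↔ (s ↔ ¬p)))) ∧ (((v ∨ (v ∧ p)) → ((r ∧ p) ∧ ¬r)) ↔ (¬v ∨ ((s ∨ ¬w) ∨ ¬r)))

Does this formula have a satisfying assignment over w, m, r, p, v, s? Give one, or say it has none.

w = False, m = True, r = True, p = False, v = False, s = False

  ((¬m → (¬r ∧ s)) ∧ ((p ↔ w) ∨ r)) ∧ ((w ↔ (p ∧ ¬p)) ∧ (¬m ↔ (s ↔ ¬p))) = True
    (¬m → (¬r ∧ s)) ∧ ((p ↔ w) ∨ r) = True
      ¬m → (¬r ∧ s) = True
        ¬m = False
        ¬r ∧ s = False
          ¬r = False
      (p ↔ w) ∨ r = True
        p ↔ w = True
    (w ↔ (p ∧ ¬p)) ∧ (¬m ↔ (s ↔ ¬p)) = True
      w ↔ (p ∧ ¬p) = True
        p ∧ ¬p = False
          ¬p = True
      ¬m ↔ (s ↔ ¬p) = True
        ¬m = False
        s ↔ ¬p = False
          ¬p = True
  ((v ∨ (v ∧ p)) → ((r ∧ p) ∧ ¬r)) ↔ (¬v ∨ ((s ∨ ¬w) ∨ ¬r)) = True
    (v ∨ (v ∧ p)) → ((r ∧ p) ∧ ¬r) = True
      v ∨ (v ∧ p) = False
        v ∧ p = False
      (r ∧ p) ∧ ¬r = False
        r ∧ p = False
        ¬r = False
    ¬v ∨ ((s ∨ ¬w) ∨ ¬r) = True
      ¬v = True
      (s ∨ ¬w) ∨ ¬r = True
        s ∨ ¬w = True
          ¬w = True
        ¬r = False
Both conjuncts True, so the formula holds.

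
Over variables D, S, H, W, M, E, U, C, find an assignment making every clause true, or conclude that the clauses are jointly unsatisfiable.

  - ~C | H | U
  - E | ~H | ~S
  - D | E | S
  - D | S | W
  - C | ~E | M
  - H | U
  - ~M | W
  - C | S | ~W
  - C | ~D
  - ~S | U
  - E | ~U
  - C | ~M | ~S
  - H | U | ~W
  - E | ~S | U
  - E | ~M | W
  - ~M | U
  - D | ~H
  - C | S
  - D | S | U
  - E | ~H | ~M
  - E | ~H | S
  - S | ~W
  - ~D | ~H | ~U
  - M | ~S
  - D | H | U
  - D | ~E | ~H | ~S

Set D = True.
  then (C | ~D) forces C = True.
Set S = True.
  then (~S | U) forces U = True.
  then (E | ~U) forces E = True.
  then (~D | ~H | ~U) forces H = False.
  then (M | ~S) forces M = True.
  then (~M | W) forces W = True.
All clauses satisfied.

D = True; S = True; H = False; W = True; M = True; E = True; U = True; C = True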